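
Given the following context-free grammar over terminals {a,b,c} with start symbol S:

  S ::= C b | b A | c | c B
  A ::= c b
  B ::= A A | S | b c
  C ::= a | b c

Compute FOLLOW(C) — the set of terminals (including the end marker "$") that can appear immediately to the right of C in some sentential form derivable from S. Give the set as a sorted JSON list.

FIRST sets, iterate to fixpoint:
pass 1:
  A via A→c b: +{c}
  B via B→A A: +{c}
  B via B→b c: +{b}
  C via C→a: +{a}
  C via C→b c: +{b}
  S via S→C b: +{a,b}
  S via S→c: +{c}
  FIRST(S)={a,b,c}  FIRST(A)={c}  FIRST(B)={b,c}  FIRST(C)={a,b}
pass 2:
  B via B→S: +{a}
  FIRST(S)={a,b,c}  FIRST(A)={c}  FIRST(B)={a,b,c}  FIRST(C)={a,b}
pass 3: done
  FIRST(S)={a,b,c}  FIRST(A)={c}  FIRST(B)={a,b,c}  FIRST(C)={a,b}

FOLLOW iteration:
initialize: $ ∈ FOLLOW(S)
round 1:
  B→A A: FOLLOW(A) ⊇ FIRST(A) = {c}; new: +{c}
  S→C b: FOLLOW(C) ⊇ FIRST(b) = {b}; new: +{b}
  S→b A: FOLLOW(A) ⊇ FOLLOW(S) ⊇ {$}; new: +{$}
  S→c B: FOLLOW(B) ⊇ FOLLOW(S) ⊇ {$}; new: +{$}
  S: {$}  A: {$,c}  B: {$}  C: {b}
round 2: done
  S: {$}  A: {$,c}  B: {$}  C: {b}

FOLLOW(C) = ["b"]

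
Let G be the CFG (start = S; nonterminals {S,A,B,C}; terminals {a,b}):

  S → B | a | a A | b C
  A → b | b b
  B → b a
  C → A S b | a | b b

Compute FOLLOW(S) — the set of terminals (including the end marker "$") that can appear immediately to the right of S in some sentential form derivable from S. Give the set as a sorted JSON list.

Compute FIRST by fixpoint:
round 1:
  A via A→b: +{b}
  B via B→b a: +{b}
  C via C→A S b: +{b}
  C via C→a: +{a}
  S via S→B: +{b}
  S via S→a: +{a}
  FIRST(S)={a,b}  FIRST(A)={b}  FIRST(B)={b}  FIRST(C)={a,b}
round 2: (stable)
  FIRST(S)={a,b}  FIRST(A)={b}  FIRST(B)={b}  FIRST(C)={a,b}

FOLLOW sets:
FOLLOW(S) := {$}
iter 1:
  C→A S b: FOLLOW(A) ⊇ FIRST(S) = {a,b}; new: +{a,b}
  C→A S b: FOLLOW(S) ⊇ FIRST(b) = {b}; new: +{b}
  S→B: FOLLOW(B) ⊇ FOLLOW(S) ⊇ {$,b}; new: +{$,b}
  S→a A: FOLLOW(A) ⊇ FOLLOW(S) ⊇ {$,b}; new: +{$}
  S→b C: FOLLOW(C) ⊇ FOLLOW(S) ⊇ {$,b}; new: +{$,b}
  FOLLOW[S]={$,b}  FOLLOW[A]={$,a,b}  FOLLOW[B]={$,b}  FOLLOW[C]={$,b}
iter 2: (stable)
  FOLLOW[S]={$,b}  FOLLOW[A]={$,a,b}  FOLLOW[B]={$,b}  FOLLOW[C]={$,b}

FOLLOW(S) = ["$", "b"]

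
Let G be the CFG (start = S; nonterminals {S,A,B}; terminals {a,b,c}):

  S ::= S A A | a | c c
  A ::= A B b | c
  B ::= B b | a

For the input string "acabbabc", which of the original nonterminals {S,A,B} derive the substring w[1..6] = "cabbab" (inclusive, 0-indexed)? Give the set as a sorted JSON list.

Convert to CNF:
  S -> S X3 | T1 T1 | a
  A -> A X2 | c
  B -> B T0 | a
  T0 -> b
  T1 -> c
  X2 -> B T0
  X3 -> A A

CYK table (by increasing span) (cells [i..j] with 1 ≤ i ≤ j ≤ 6 only):
  T[1,1] 'c' = {A,T1}  orig:{A}
  T[2,2] 'a' = {B,S}
  T[3,3] 'b' = {T0}  orig:{}
  T[4,4] 'b' = {T0}  orig:{}
  T[5,5] 'a' = {B,S}
  T[6,6] 'b' = {T0}  orig:{}
  T[1,2] 'ca' = ∅
  T[2,3] 'ab' = {B,X2}  orig:{B}
  T[3,4] 'bb' = ∅
  T[4,5] 'ba' = ∅
  T[5,6] 'ab' = {B,X2}  orig:{B}
  T[1,3] 'cab' = {A}
  T[2,4] 'abb' = {B,X2}  orig:{B}
  T[3,5] 'bba' = ∅
  T[4,6] 'bab' = ∅
  T[1,4] 'cabb' = {A}
  T[2,5] 'abba' = ∅
  T[3,6] 'bbab' = ∅
  T[1,5] 'cabba' = ∅
  T[2,6] 'abbab' = ∅
  T[1,6] 'cabbab' = {A}

Original NTs in T[1,6] deriving "cabbab": ["A"]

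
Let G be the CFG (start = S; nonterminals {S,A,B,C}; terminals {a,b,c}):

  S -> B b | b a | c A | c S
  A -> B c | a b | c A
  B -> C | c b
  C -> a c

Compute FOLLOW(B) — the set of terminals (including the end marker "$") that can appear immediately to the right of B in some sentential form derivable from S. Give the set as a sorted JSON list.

Compute FIRST by fixpoint:
iter 1:
  A via A→a b: +{a}
  A via A→c A: +{c}
  B via B→c b: +{c}
  C via C→a c: +{a}
  S via S→B b: +{c}
  S via S→b a: +{b}
  FIRST(S)={b,c}  FIRST(A)={a,c}  FIRST(B)={c}  FIRST(C)={a}
iter 2:
  B via B→C: +{a}
  S via S→B b: +{a}
  FIRST(S)={a,b,c}  FIRST(A)={a,c}  FIRST(B)={a,c}  FIRST(C)={a}
iter 3: — fixpoint
  FIRST(S)={a,b,c}  FIRST(A)={a,c}  FIRST(B)={a,c}  FIRST(C)={a}

FOLLOW iteration:
seed FOLLOW(S) with $
iter 1:
  A→B c: FOLLOW(B) ⊇ FIRST(c) = {c}; new: +{c}
  B→C: FOLLOW(C) ⊇ FOLLOW(B) ⊇ {c}; new: +{c}
  S→B b: FOLLOW(B) ⊇ FIRST(b) = {b}; new: +{b}
  S→c A: FOLLOW(A) ⊇ FOLLOW(S) ⊇ {$}; new: +{$}
  FOLLOW[S]={$}  FOLLOW[A]={$}  FOLLOW[B]={b,c}  FOLLOW[C]={c}
iter 2:
  B→C: FOLLOW(C) ⊇ FOLLOW(B) ⊇ {b,c}; new: +{b}
  FOLLOW[S]={$}  FOLLOW[A]={$}  FOLLOW[B]={b,c}  FOLLOW[C]={b,c}
iter 3: — fixpoint
  FOLLOW[S]={$}  FOLLOW[A]={$}  FOLLOW[B]={b,c}  FOLLOW[C]={b,c}

FOLLOW(B) = ["b", "c"]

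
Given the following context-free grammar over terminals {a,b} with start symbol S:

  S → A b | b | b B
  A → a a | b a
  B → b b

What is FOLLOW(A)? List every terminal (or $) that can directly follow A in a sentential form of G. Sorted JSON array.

Compute FIRST by fixpoint:
iter 1:
  A via A→a a: +{a}
  A via A→b a: +{b}
  B via B→b b: +{b}
  S via S→A b: +{a,b}
  FIRST(S)={a,b}  FIRST(A)={a,b}  FIRST(B)={b}
iter 2: done
  FIRST(S)={a,b}  FIRST(A)={a,b}  FIRST(B)={b}

FOLLOW sets:
initialize: $ ∈ FOLLOW(S)
pass 1:
  S→A b: FOLLOW(A) ⊇ FIRST(b) = {b}; new: +{b}
  S→b B: FOLLOW(B) ⊇ FOLLOW(S) ⊇ {$}; new: +{$}
  S: {$}  A: {b}  B: {$}
pass 2: done
  S: {$}  A: {b}  B: {$}

FOLLOW(A) = ["b"]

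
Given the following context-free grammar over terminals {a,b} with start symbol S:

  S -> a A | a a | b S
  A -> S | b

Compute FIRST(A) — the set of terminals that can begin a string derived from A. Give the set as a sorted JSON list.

FIRST iteration:
pass 1:
  A via A→b: +{b}
  S via S→a A: +{a}
  S via S→b S: +{b}
  S: {a,b}  A: {b}
pass 2:
  A via A→S: +{a}
  S: {a,b}  A: {a,b}
pass 3: done
  S: {a,b}  A: {a,b}

FIRST(A) = ["a", "b"]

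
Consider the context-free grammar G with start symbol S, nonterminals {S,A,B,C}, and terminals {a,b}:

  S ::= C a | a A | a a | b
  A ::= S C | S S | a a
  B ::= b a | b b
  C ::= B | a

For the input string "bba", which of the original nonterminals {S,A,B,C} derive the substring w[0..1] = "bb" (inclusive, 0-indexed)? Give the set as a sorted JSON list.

Convert to CNF:
  S -> C T0 | T0 A | T0 T0 | b
  A -> S C | S S | T0 T0
  B -> T1 T0 | T1 T1
  C -> T1 T0 | T1 T1 | a
  T0 -> a
  T1 -> b

CYK table (by increasing span), restricted to cells inside w[0..1]:
  cell(0,0) b: {S,T1}  orig:{S}
  cell(1,1) b: {S,T1}  orig:{S}
  cell(0,1) bb: {A,B,C}

Original NTs in T[0,1] deriving "bb": ["A", "B", "C"]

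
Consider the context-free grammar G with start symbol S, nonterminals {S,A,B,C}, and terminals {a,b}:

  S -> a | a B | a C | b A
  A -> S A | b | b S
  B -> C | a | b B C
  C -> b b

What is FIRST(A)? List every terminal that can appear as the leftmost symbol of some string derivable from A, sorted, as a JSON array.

FIRST sets, iterate to fixpoint:
iter 1:
  A via A→b: +{b}
  B via B→a: +{a}
  B via B→b B C: +{b}
  C via C→b b: +{b}
  S via S→a: +{a}
  S via S→b A: +{b}
  FIRST(S)={a,b}  FIRST(A)={b}  FIRST(B)={a,b}  FIRST(C)={b}
iter 2:
  A via A→S A: +{a}
  FIRST(S)={a,b}  FIRST(A)={a,b}  FIRST(B)={a,b}  FIRST(C)={b}
iter 3: (no change)
  FIRST(S)={a,b}  FIRST(A)={a,b}  FIRST(B)={a,b}  FIRST(C)={b}

FIRST(A) = ["a", "b"]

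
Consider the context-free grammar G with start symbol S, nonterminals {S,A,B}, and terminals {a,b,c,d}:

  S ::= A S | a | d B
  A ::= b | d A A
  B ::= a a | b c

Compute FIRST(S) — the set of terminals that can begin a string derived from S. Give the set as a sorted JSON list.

FIRST sets, iterate to fixpoint:
round 1:
  A via A→b: +{b}
  A via A→d A A: +{d}
  B via B→a a: +{a}
  B via B→b c: +{b}
  S via S→A S: +{b,d}
  S via S→a: +{a}
  FIRST[S]={a,b,d}  FIRST[A]={b,d}  FIRST[B]={a,b}
round 2: done
  FIRST[S]={a,b,d}  FIRST[A]={b,d}  FIRST[B]={a,b}

FIRST(S) = ["a", "b", "d"]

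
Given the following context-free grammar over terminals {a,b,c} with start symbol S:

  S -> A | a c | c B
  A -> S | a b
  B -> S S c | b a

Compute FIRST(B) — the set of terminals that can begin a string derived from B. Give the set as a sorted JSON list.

Compute FIRST by fixpoint:
[1]
  A via A→a b: +{a}
  B via B→b a: +{b}
  S via S→A: +{a}
  S via S→c B: +{c}
  FIRST[S]={a,c}  FIRST[A]={a}  FIRST[B]={b}
[2]
  A via A→S: +{c}
  B via B→S S c: +{a,c}
  FIRST[S]={a,c}  FIRST[A]={a,c}  FIRST[B]={a,b,c}
[3] — fixpoint
  FIRST[S]={a,c}  FIRST[A]={a,c}  FIRST[B]={a,b,c}

FIRST(B) = ["a", "b", "c"]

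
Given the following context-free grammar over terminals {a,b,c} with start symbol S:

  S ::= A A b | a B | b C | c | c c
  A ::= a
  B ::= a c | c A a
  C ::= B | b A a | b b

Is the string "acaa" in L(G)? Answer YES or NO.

Convert to CNF:
  S -> A X6 | T0 B | T1 T1 | T2 C | c
  A -> a
  B -> T0 T1 | T1 X3
  C -> T0 T1 | T1 X5 | T2 T2 | T2 X4
  T0 -> a
  T1 -> c
  T2 -> b
  X3 -> A T0
  X4 -> A T0
  X5 -> A T0
  X6 -> A T2

CYK fill:
  T[0,0] 'a' = {A,T0}  orig:{A}
  T[1,1] 'c' = {S,T1}  orig:{S}
  T[2,2] 'a' = {A,T0}  orig:{A}
  T[3,3] 'a' = {A,T0}  orig:{A}
  T[0,1] 'ac' = {B,C}
  T[1,2] 'ca' = ∅
  T[2,3] 'aa' = {X3,X4,X5}  orig:{}
  T[0,2] 'aca' = ∅
  T[1,3] 'caa' = {B,C}
  T[0,3] 'acaa' = {S}

S ∈ T[0,3] ⇒ YES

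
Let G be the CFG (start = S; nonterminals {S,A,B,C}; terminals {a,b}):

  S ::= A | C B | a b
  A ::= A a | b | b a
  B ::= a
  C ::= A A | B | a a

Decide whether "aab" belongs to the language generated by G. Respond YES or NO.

CNF form of G:
  S -> A T0 | C B | T0 T1 | T1 T0 | b
  A -> A T0 | T1 T0 | b
  B -> a
  C -> A A | T0 T0 | a
  T0 -> a
  T1 -> b

Fill CYK table bottom-up:
  cell(0,0) a: {B,C,T0}  orig:{B,C}
  cell(1,1) a: {B,C,T0}  orig:{B,C}
  cell(2,2) b: {A,S,T1}  orig:{A,S}
  cell(0,1) aa: {C,S}
  cell(1,2) ab: {S}
  cell(0,2) aab: ∅

S ∉ T[0,2] ⇒ NO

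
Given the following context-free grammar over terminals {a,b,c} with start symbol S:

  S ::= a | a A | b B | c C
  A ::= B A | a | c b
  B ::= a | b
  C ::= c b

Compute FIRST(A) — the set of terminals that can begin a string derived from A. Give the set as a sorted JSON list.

FIRST sets, iterate to fixpoint:
[1]
  A via A→a: +{a}
  A via A→c b: +{c}
  B via B→a: +{a}
  B via B→b: +{b}
  C via C→c b: +{c}
  S via S→a: +{a}
  S via S→b B: +{b}
  S via S→c C: +{c}
  FIRST(S)={a,b,c}  FIRST(A)={a,c}  FIRST(B)={a,b}  FIRST(C)={c}
[2]
  A via A→B A: +{b}
  FIRST(S)={a,b,c}  FIRST(A)={a,b,c}  FIRST(B)={a,b}  FIRST(C)={c}
[3] — fixpoint
  FIRST(S)={a,b,c}  FIRST(A)={a,b,c}  FIRST(B)={a,b}  FIRST(C)={c}

FIRST(A) = ["a", "b", "c"]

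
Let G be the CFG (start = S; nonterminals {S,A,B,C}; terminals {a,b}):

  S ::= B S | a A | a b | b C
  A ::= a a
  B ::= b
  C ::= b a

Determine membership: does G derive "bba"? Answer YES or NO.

CNF form of G:
  S -> B S | T0 A | T0 T1 | T1 C
  A -> T0 T0
  B -> b
  C -> T1 T0
  T0 -> a
  T1 -> b

Fill CYK table bottom-up:
  cell(0,0) b: {B,T1}  orig:{B}
  cell(1,1) b: {B,T1}  orig:{B}
  cell(2,2) a: {T0}  orig:{}
  cell(0,1) bb: ∅
  cell(1,2) ba: {C}
  cell(0,2) bba: {S}

S ∈ T[0,2] ⇒ YES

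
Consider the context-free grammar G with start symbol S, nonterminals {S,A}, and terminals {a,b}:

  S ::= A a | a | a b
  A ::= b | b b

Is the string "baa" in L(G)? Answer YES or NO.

CNF form of G:
  S -> A T1 | T1 T0 | a
  A -> T0 T0 | b
  T0 -> b
  T1 -> a

Fill CYK table bottom-up:
  T[0,0] 'b' = {A,T0}  orig:{A}
  T[1,1] 'a' = {S,T1}  orig:{S}
  T[2,2] 'a' = {S,T1}  orig:{S}
  T[0,1] 'ba' = {S}
  T[1,2] 'aa' = ∅
  T[0,2] 'baa' = ∅

S ∉ T[0,2] ⇒ NO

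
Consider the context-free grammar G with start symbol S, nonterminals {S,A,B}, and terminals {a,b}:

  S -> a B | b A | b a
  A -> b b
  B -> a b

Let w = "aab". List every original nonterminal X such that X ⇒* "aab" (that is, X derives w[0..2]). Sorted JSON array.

Convert to CNF:
  S -> T0 A | T0 T1 | T1 B
  A -> T0 T0
  B -> T1 T0
  T0 -> b
  T1 -> a

Fill CYK table bottom-up — only the sub-triangle for w[0..2]:
  cell(0,0) a: {T1}  orig:{}
  cell(1,1) a: {T1}  orig:{}
  cell(2,2) b: {T0}  orig:{}
  cell(0,1) aa: ∅
  cell(1,2) ab: {B}
  cell(0,2) aab: {S}

Original NTs in T[0,2] deriving "aab": ["S"]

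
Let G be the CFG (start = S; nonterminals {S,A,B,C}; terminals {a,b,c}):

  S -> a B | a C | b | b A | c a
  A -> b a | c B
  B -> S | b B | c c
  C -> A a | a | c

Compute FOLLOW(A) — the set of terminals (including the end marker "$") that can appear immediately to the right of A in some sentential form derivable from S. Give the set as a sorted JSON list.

Compute FIRST by fixpoint:
iter 1:
  A via A→b a: +{b}
  A via A→c B: +{c}
  B via B→b B: +{b}
  B via B→c c: +{c}
  C via C→A a: +{b,c}
  C via C→a: +{a}
  S via S→a B: +{a}
  S via S→b: +{b}
  S via S→c a: +{c}
  FIRST(S)={a,b,c}  FIRST(A)={b,c}  FIRST(B)={b,c}  FIRST(C)={a,b,c}
iter 2:
  B via B→S: +{a}
  FIRST(S)={a,b,c}  FIRST(A)={b,c}  FIRST(B)={a,b,c}  FIRST(C)={a,b,c}
iter 3: done
  FIRST(S)={a,b,c}  FIRST(A)={b,c}  FIRST(B)={a,b,c}  FIRST(C)={a,b,c}

Compute FOLLOW by fixpoint:
initialize: $ ∈ FOLLOW(S)
iter 1:
  C→A a: FOLLOW(A) ⊇ FIRST(a) = {a}; new: +{a}
  S→a B: FOLLOW(B) ⊇ FOLLOW(S) ⊇ {$}; new: +{$}
  S→a C: FOLLOW(C) ⊇ FOLLOW(S) ⊇ {$}; new: +{$}
  S→b A: FOLLOW(A) ⊇ FOLLOW(S) ⊇ {$}; new: +{$}
  FOLLOW(S)={$}  FOLLOW(A)={$,a}  FOLLOW(B)={$}  FOLLOW(C)={$}
iter 2:
  A→c B: FOLLOW(B) ⊇ FOLLOW(A) ⊇ {$,a}; new: +{a}
  B→S: FOLLOW(S) ⊇ FOLLOW(B) ⊇ {$,a}; new: +{a}
  S→a C: FOLLOW(C) ⊇ FOLLOW(S) ⊇ {$,a}; new: +{a}
  FOLLOW(S)={$,a}  FOLLOW(A)={$,a}  FOLLOW(B)={$,a}  FOLLOW(C)={$,a}
iter 3: (no change)
  FOLLOW(S)={$,a}  FOLLOW(A)={$,a}  FOLLOW(B)={$,a}  FOLLOW(C)={$,a}

FOLLOW(A) = ["$", "a"]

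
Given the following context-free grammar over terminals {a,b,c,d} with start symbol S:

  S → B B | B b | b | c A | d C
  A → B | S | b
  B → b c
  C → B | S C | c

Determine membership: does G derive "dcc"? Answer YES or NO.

Convert to CNF:
  S -> B B | B T0 | T1 A | T2 C | b
  A -> B B | B T0 | T0 T1 | T1 A | T2 C | b
  B -> T0 T1
  C -> S C | T0 T1 | c
  T0 -> b
  T1 -> c
  T2 -> d

CYK table (by increasing span):
  T[0,0] 'd' = {T2}  orig:{}
  T[1,1] 'c' = {C,T1}  orig:{C}
  T[2,2] 'c' = {C,T1}  orig:{C}
  T[0,1] 'dc' = {A,S}
  T[1,2] 'cc' = ∅
  T[0,2] 'dcc' = {C}

S ∉ T[0,2] ⇒ NO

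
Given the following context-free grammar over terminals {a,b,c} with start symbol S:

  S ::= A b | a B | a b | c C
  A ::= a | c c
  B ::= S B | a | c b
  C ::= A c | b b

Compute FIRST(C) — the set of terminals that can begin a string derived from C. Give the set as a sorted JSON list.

FIRST iteration:
round 1:
  A via A→a: +{a}
  A via A→c c: +{c}
  B via B→a: +{a}
  B via B→c b: +{c}
  C via C→A c: +{a,c}
  C via C→b b: +{b}
  S via S→A b: +{a,c}
  FIRST(S)={a,c}  FIRST(A)={a,c}  FIRST(B)={a,c}  FIRST(C)={a,b,c}
round 2: — fixpoint
  FIRST(S)={a,c}  FIRST(A)={a,c}  FIRST(B)={a,c}  FIRST(C)={a,b,c}

FIRST(C) = ["a", "b", "c"]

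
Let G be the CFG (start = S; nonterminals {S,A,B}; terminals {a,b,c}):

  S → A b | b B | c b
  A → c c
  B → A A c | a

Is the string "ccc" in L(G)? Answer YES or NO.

Convert to CNF:
  S -> A T1 | T0 T1 | T1 B
  A -> T0 T0
  B -> A X2 | a
  T0 -> c
  T1 -> b
  X2 -> A T0

Fill CYK table bottom-up:
  T[0,0] 'c' = {T0}  orig:{}
  T[1,1] 'c' = {T0}  orig:{}
  T[2,2] 'c' = {T0}  orig:{}
  T[0,1] 'cc' = {A}
  T[1,2] 'cc' = {A}
  T[0,2] 'ccc' = {X2}  orig:{}

S ∉ T[0,2] ⇒ NO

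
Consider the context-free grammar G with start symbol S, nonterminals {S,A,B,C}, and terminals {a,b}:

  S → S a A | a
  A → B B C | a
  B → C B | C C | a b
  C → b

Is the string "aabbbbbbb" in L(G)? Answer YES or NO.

Convert to CNF:
  S -> S X3 | a
  A -> B X2 | a
  B -> C B | C C | T0 T1
  C -> b
  T0 -> a
  T1 -> b
  X2 -> B C
  X3 -> T0 A

CYK table (by increasing span):
  T[0,0] 'a' = {A,S,T0}  orig:{A,S}
  T[1,1] 'a' = {A,S,T0}  orig:{A,S}
  T[2,2] 'b' = {C,T1}  orig:{C}
  T[3,3] 'b' = {C,T1}  orig:{C}
  T[4,4] 'b' = {C,T1}  orig:{C}
  T[5,5] 'b' = {C,T1}  orig:{C}
  T[6,6] 'b' = {C,T1}  orig:{C}
  T[7,7] 'b' = {C,T1}  orig:{C}
  T[8,8] 'b' = {C,T1}  orig:{C}
  T[0,1] 'aa' = {X3}  orig:{}
  T[1,2] 'ab' = {B}
  T[2,3] 'bb' = {B}
  T[3,4] 'bb' = {B}
  T[4,5] 'bb' = {B}
  T[5,6] 'bb' = {B}
  T[6,7] 'bb' = {B}
  T[7,8] 'bb' = {B}
  T[0,2] 'aab' = ∅
  T[1,3] 'abb' = {X2}  orig:{}
  T[2,4] 'bbb' = {B,X2}  orig:{B}
  T[3,5] 'bbb' = {B,X2}  orig:{B}
  T[4,6] 'bbb' = {B,X2}  orig:{B}
  T[5,7] 'bbb' = {B,X2}  orig:{B}
  T[6,8] 'bbb' = {B,X2}  orig:{B}
  T[0,3] 'aabb' = ∅
  T[1,4] 'abbb' = ∅
  T[2,5] 'bbbb' = {B,X2}  orig:{B}
  T[3,6] 'bbbb' = {B,X2}  orig:{B}
  T[4,7] 'bbbb' = {B,X2}  orig:{B}
  T[5,8] 'bbbb' = {B,X2}  orig:{B}
  T[0,4] 'aabbb' = ∅
  T[1,5] 'abbbb' = {A}
  T[2,6] 'bbbbb' = {A,B,X2}  orig:{A,B}
  T[3,7] 'bbbbb' = {A,B,X2}  orig:{A,B}
  T[4,8] 'bbbbb' = {A,B,X2}  orig:{A,B}
  T[0,5] 'aabbbb' = {X3}  orig:{}
  T[1,6] 'abbbbb' = {A,X3}  orig:{A}
  T[2,7] 'bbbbbb' = {A,B,X2}  orig:{A,B}
  T[3,8] 'bbbbbb' = {A,B,X2}  orig:{A,B}
  T[0,6] 'aabbbbb' = {S,X3}  orig:{S}
  T[1,7] 'abbbbbb' = {A,X3}  orig:{A}
  T[2,8] 'bbbbbbb' = {A,B,X2}  orig:{A,B}
  T[0,7] 'aabbbbbb' = {S,X3}  orig:{S}
  T[1,8] 'abbbbbbb' = {A,X3}  orig:{A}
  T[0,8] 'aabbbbbbb' = {S,X3}  orig:{S}

S ∈ T[0,8] ⇒ YES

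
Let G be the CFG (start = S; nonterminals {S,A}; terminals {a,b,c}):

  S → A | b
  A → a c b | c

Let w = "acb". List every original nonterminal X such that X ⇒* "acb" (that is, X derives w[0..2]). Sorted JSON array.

CNF form of G:
  S -> T0 X4 | b | c
  A -> T0 X3 | c
  T0 -> a
  T1 -> c
  T2 -> b
  X3 -> T1 T2
  X4 -> T1 T2

CYK fill (cells [i..j] with 0 ≤ i ≤ j ≤ 2 only):
  [0..0]={T0}  "a"  orig:{}
  [1..1]={A,S,T1}  "c"  orig:{A,S}
  [2..2]={S,T2}  "b"  orig:{S}
  [0..1]=∅  "ac"
  [1..2]={X3,X4}  "cb"  orig:{}
  [0..2]={A,S}  "acb"

Original NTs in T[0,2] deriving "acb": ["A", "S"]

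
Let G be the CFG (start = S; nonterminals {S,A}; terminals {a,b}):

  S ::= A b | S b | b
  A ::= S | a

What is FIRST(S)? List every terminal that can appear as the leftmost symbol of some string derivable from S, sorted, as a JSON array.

Compute FIRST by fixpoint:
[1]
  A via A→a: +{a}
  S via S→A b: +{a}
  S via S→b: +{b}
  S: {a,b}  A: {a}
[2]
  A via A→S: +{b}
  S: {a,b}  A: {a,b}
[3] — fixpoint
  S: {a,b}  A: {a,b}

FIRST(S) = ["a", "b"]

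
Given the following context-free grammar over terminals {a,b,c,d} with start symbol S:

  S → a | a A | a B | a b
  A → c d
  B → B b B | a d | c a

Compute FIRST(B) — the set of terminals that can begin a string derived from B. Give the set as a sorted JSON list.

FIRST sets, iterate to fixpoint:
round 1:
  A via A→c d: +{c}
  B via B→a d: +{a}
  B via B→c a: +{c}
  S via S→a: +{a}
  FIRST(S)={a}  FIRST(A)={c}  FIRST(B)={a,c}
round 2: — fixpoint
  FIRST(S)={a}  FIRST(A)={c}  FIRST(B)={a,c}

FIRST(B) = ["a", "c"]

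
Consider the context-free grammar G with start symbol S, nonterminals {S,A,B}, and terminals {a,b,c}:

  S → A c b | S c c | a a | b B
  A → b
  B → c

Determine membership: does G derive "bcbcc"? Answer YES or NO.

Convert to CNF:
  S -> A X3 | S X4 | T1 B | T2 T2
  A -> b
  B -> c
  T0 -> c
  T1 -> b
  T2 -> a
  X3 -> T0 T1
  X4 -> T0 T0

CYK fill:
  cell(0,0) b: {A,T1}  orig:{A}
  cell(1,1) c: {B,T0}  orig:{B}
  cell(2,2) b: {A,T1}  orig:{A}
  cell(3,3) c: {B,T0}  orig:{B}
  cell(4,4) c: {B,T0}  orig:{B}
  cell(0,1) bc: {S}
  cell(1,2) cb: {X3}  orig:{}
  cell(2,3) bc: {S}
  cell(3,4) cc: {X4}  orig:{}
  cell(0,2) bcb: {S}
  cell(1,3) cbc: ∅
  cell(2,4) bcc: ∅
  cell(0,3) bcbc: ∅
  cell(1,4) cbcc: ∅
  cell(0,4) bcbcc: {S}

S ∈ T[0,4] ⇒ YES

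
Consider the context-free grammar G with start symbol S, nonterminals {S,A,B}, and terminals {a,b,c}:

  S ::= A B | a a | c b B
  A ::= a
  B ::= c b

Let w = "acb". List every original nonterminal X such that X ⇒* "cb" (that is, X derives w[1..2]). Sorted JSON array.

CNF form of G:
  S -> A B | T0 X3 | T2 T2
  A -> a
  B -> T0 T1
  T0 -> c
  T1 -> b
  T2 -> a
  X3 -> T1 B

Fill CYK table bottom-up, restricted to cells inside w[1..2]:
  T[1,1] 'c' = {T0}  orig:{}
  T[2,2] 'b' = {T1}  orig:{}
  T[1,2] 'cb' = {B}

Original NTs in T[1,2] deriving "cb": ["B"]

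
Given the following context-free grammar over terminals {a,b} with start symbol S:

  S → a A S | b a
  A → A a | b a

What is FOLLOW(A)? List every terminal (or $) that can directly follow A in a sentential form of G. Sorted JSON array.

Compute FIRST by fixpoint:
round 1:
  A via A→b a: +{b}
  S via S→a A S: +{a}
  S via S→b a: +{b}
  S: {a,b}  A: {b}
round 2: (no change)
  S: {a,b}  A: {b}

Compute FOLLOW by fixpoint:
FOLLOW(S) := {$}
round 1:
  A→A a: FOLLOW(A) ⊇ FIRST(a) = {a}; new: +{a}
  S→a A S: FOLLOW(A) ⊇ FIRST(S) = {a,b}; new: +{b}
  FOLLOW[S]={$}  FOLLOW[A]={a,b}
round 2: — fixpoint
  FOLLOW[S]={$}  FOLLOW[A]={a,b}

FOLLOW(A) = ["a", "b"]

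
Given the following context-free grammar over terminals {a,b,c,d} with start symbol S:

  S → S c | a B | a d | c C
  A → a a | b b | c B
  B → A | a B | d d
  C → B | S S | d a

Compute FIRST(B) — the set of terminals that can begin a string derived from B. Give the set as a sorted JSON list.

Compute FIRST by fixpoint:
round 1:
  A via A→a a: +{a}
  A via A→b b: +{b}
  A via A→c B: +{c}
  B via B→A: +{a,b,c}
  B via B→d d: +{d}
  C via C→B: +{a,b,c,d}
  S via S→a B: +{a}
  S via S→c C: +{c}
  S: {a,c}  A: {a,b,c}  B: {a,b,c,d}  C: {a,b,c,d}
round 2: — fixpoint
  S: {a,c}  A: {a,b,c}  B: {a,b,c,d}  C: {a,b,c,d}

FIRST(B) = ["a", "b", "c", "d"]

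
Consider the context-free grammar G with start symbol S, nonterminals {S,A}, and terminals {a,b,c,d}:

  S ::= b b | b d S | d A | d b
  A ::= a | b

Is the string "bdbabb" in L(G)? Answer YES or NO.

Convert to CNF:
  S -> T0 T0 | T0 X2 | T1 A | T1 T0
  A -> a | b
  T0 -> b
  T1 -> d
  X2 -> T1 S

Fill CYK table bottom-up:
  T[0,0] 'b' = {A,T0}  orig:{A}
  T[1,1] 'd' = {T1}  orig:{}
  T[2,2] 'b' = {A,T0}  orig:{A}
  T[3,3] 'a' = {A}
  T[4,4] 'b' = {A,T0}  orig:{A}
  T[5,5] 'b' = {A,T0}  orig:{A}
  T[0,1] 'bd' = ∅
  T[1,2] 'db' = {S}
  T[2,3] 'ba' = ∅
  T[3,4] 'ab' = ∅
  T[4,5] 'bb' = {S}
  T[0,2] 'bdb' = ∅
  T[1,3] 'dba' = ∅
  T[2,4] 'bab' = ∅
  T[3,5] 'abb' = ∅
  T[0,3] 'bdba' = ∅
  T[1,4] 'dbab' = ∅
  T[2,5] 'babb' = ∅
  T[0,4] 'bdbab' = ∅
  T[1,5] 'dbabb' = ∅
  T[0,5] 'bdbabb' = ∅

S ∉ T[0,5] ⇒ NO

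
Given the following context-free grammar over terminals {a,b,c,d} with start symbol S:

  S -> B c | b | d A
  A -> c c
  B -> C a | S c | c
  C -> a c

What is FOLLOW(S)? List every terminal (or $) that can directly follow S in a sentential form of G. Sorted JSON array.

FIRST iteration:
[1]
  A via A→c c: +{c}
  B via B→c: +{c}
  C via C→a c: +{a}
  S via S→B c: +{c}
  S via S→b: +{b}
  S via S→d A: +{d}
  FIRST(S)={b,c,d}  FIRST(A)={c}  FIRST(B)={c}  FIRST(C)={a}
[2]
  B via B→C a: +{a}
  B via B→S c: +{b,d}
  S via S→B c: +{a}
  FIRST(S)={a,b,c,d}  FIRST(A)={c}  FIRST(B)={a,b,c,d}  FIRST(C)={a}
[3] — fixpoint
  FIRST(S)={a,b,c,d}  FIRST(A)={c}  FIRST(B)={a,b,c,d}  FIRST(C)={a}

Compute FOLLOW by fixpoint:
seed FOLLOW(S) with $
pass 1:
  B→C a: FOLLOW(C) ⊇ FIRST(a) = {a}; new: +{a}
  B→S c: FOLLOW(S) ⊇ FIRST(c) = {c}; new: +{c}
  S→B c: FOLLOW(B) ⊇ FIRST(c) = {c}; new: +{c}
  S→d A: FOLLOW(A) ⊇ FOLLOW(S) ⊇ {$,c}; new: +{$,c}
  FOLLOW[S]={$,c}  FOLLOW[A]={$,c}  FOLLOW[B]={c}  FOLLOW[C]={a}
pass 2: (stable)
  FOLLOW[S]={$,c}  FOLLOW[A]={$,c}  FOLLOW[B]={c}  FOLLOW[C]={a}

FOLLOW(S) = ["$", "c"]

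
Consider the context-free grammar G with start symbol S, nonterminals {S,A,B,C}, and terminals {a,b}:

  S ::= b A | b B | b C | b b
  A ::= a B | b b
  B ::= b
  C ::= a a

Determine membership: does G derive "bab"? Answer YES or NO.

CNF form of G:
  S -> T1 A | T1 B | T1 C | T1 T1
  A -> T0 B | T1 T1
  B -> b
  C -> T0 T0
  T0 -> a
  T1 -> b

CYK fill:
  cell(0,0) b: {B,T1}  orig:{B}
  cell(1,1) a: {T0}  orig:{}
  cell(2,2) b: {B,T1}  orig:{B}
  cell(0,1) ba: ∅
  cell(1,2) ab: {A}
  cell(0,2) bab: {S}

S ∈ T[0,2] ⇒ YES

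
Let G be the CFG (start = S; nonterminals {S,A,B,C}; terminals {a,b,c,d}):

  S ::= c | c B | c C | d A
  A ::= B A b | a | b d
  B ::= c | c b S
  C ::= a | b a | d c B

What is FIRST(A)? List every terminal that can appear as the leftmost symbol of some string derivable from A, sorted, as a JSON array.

FIRST sets, iterate to fixpoint:
pass 1:
  A via A→a: +{a}
  A via A→b d: +{b}
  B via B→c: +{c}
  C via C→a: +{a}
  C via C→b a: +{b}
  C via C→d c B: +{d}
  S via S→c: +{c}
  S via S→d A: +{d}
  FIRST[S]={c,d}  FIRST[A]={a,b}  FIRST[B]={c}  FIRST[C]={a,b,d}
pass 2:
  A via A→B A b: +{c}
  FIRST[S]={c,d}  FIRST[A]={a,b,c}  FIRST[B]={c}  FIRST[C]={a,b,d}
pass 3: done
  FIRST[S]={c,d}  FIRST[A]={a,b,c}  FIRST[B]={c}  FIRST[C]={a,b,d}

FIRST(A) = ["a", "b", "c"]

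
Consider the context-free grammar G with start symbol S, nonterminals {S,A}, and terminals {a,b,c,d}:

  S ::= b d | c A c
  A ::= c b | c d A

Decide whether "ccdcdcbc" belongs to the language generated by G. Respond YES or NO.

CNF form of G:
  S -> T0 X4 | T1 T2
  A -> T0 T1 | T0 X3
  T0 -> c
  T1 -> b
  T2 -> d
  X3 -> T2 A
  X4 -> A T0

Fill CYK table bottom-up:
  cell(0,0) c: {T0}  orig:{}
  cell(1,1) c: {T0}  orig:{}
  cell(2,2) d: {T2}  orig:{}
  cell(3,3) c: {T0}  orig:{}
  cell(4,4) d: {T2}  orig:{}
  cell(5,5) c: {T0}  orig:{}
  cell(6,6) b: {T1}  orig:{}
  cell(7,7) c: {T0}  orig:{}
  cell(0,1) cc: ∅
  cell(1,2) cd: ∅
  cell(2,3) dc: ∅
  cell(3,4) cd: ∅
  cell(4,5) dc: ∅
  cell(5,6) cb: {A}
  cell(6,7) bc: ∅
  cell(0,2) ccd: ∅
  cell(1,3) cdc: ∅
  cell(2,4) dcd: ∅
  cell(3,5) cdc: ∅
  cell(4,6) dcb: {X3}  orig:{}
  cell(5,7) cbc: {X4}  orig:{}
  cell(0,3) ccdc: ∅
  cell(1,4) cdcd: ∅
  cell(2,5) dcdc: ∅
  cell(3,6) cdcb: {A}
  cell(4,7) dcbc: ∅
  cell(0,4) ccdcd: ∅
  cell(1,5) cdcdc: ∅
  cell(2,6) dcdcb: {X3}  orig:{}
  cell(3,7) cdcbc: {X4}  orig:{}
  cell(0,5) ccdcdc: ∅
  cell(1,6) cdcdcb: {A}
  cell(2,7) dcdcbc: ∅
  cell(0,6) ccdcdcb: ∅
  cell(1,7) cdcdcbc: {X4}  orig:{}
  cell(0,7) ccdcdcbc: {S}

S ∈ T[0,7] ⇒ YES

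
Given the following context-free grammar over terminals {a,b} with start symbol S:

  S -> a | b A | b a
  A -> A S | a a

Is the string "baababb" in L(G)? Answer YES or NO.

CNF form of G:
  S -> T1 A | T1 T0 | a
  A -> A S | T0 T0
  T0 -> a
  T1 -> b

CYK table (by increasing span):
  T[0,0] 'b' = {T1}  orig:{}
  T[1,1] 'a' = {S,T0}  orig:{S}
  T[2,2] 'a' = {S,T0}  orig:{S}
  T[3,3] 'b' = {T1}  orig:{}
  T[4,4] 'a' = {S,T0}  orig:{S}
  T[5,5] 'b' = {T1}  orig:{}
  T[6,6] 'b' = {T1}  orig:{}
  T[0,1] 'ba' = {S}
  T[1,2] 'aa' = {A}
  T[2,3] 'ab' = ∅
  T[3,4] 'ba' = {S}
  T[4,5] 'ab' = ∅
  T[5,6] 'bb' = ∅
  T[0,2] 'baa' = {S}
  T[1,3] 'aab' = ∅
  T[2,4] 'aba' = ∅
  T[3,5] 'bab' = ∅
  T[4,6] 'abb' = ∅
  T[0,3] 'baab' = ∅
  T[1,4] 'aaba' = {A}
  T[2,5] 'abab' = ∅
  T[3,6] 'babb' = ∅
  T[0,4] 'baaba' = {S}
  T[1,5] 'aabab' = ∅
  T[2,6] 'ababb' = ∅
  T[0,5] 'baabab' = ∅
  T[1,6] 'aababb' = ∅
  T[0,6] 'baababb' = ∅

S ∉ T[0,6] ⇒ NO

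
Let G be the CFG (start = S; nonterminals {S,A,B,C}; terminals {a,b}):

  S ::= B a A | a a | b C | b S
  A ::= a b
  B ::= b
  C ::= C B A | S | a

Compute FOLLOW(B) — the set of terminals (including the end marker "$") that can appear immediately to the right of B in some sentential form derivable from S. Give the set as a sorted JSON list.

FIRST iteration:
[1]
  A via A→a b: +{a}
  B via B→b: +{b}
  C via C→a: +{a}
  S via S→B a A: +{b}
  S via S→a a: +{a}
  S: {a,b}  A: {a}  B: {b}  C: {a}
[2]
  C via C→S: +{b}
  S: {a,b}  A: {a}  B: {b}  C: {a,b}
[3] done
  S: {a,b}  A: {a}  B: {b}  C: {a,b}

FOLLOW iteration:
FOLLOW(S) := {$}
[1]
  C→C B A: FOLLOW(C) ⊇ FIRST(B) = {b}; new: +{b}
  C→C B A: FOLLOW(B) ⊇ FIRST(A) = {a}; new: +{a}
  C→C B A: FOLLOW(A) ⊇ FOLLOW(C) ⊇ {b}; new: +{b}
  C→S: FOLLOW(S) ⊇ FOLLOW(C) ⊇ {b}; new: +{b}
  S→B a A: FOLLOW(A) ⊇ FOLLOW(S) ⊇ {$,b}; new: +{$}
  S→b C: FOLLOW(C) ⊇ FOLLOW(S) ⊇ {$,b}; new: +{$}
  S: {$,b}  A: {$,b}  B: {a}  C: {$,b}
[2] done
  S: {$,b}  A: {$,b}  B: {a}  C: {$,b}

FOLLOW(B) = ["a"]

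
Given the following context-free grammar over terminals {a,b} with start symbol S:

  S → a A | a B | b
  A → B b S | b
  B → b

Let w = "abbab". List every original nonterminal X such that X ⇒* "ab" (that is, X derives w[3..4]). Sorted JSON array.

Convert to CNF:
  S -> T1 A | T1 B | b
  A -> B X2 | b
  B -> b
  T0 -> b
  T1 -> a
  X2 -> T0 S

CYK table (by increasing span) — only the sub-triangle for w[3..4]:
  cell(3,3) a: {T1}  orig:{}
  cell(4,4) b: {A,B,S,T0}  orig:{A,B,S}
  cell(3,4) ab: {S}

Original NTs in T[3,4] deriving "ab": ["S"]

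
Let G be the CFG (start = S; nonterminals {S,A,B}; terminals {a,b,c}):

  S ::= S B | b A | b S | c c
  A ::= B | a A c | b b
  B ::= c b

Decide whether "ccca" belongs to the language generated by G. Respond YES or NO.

CNF form of G:
  S -> S B | T1 T1 | T2 A | T2 S
  A -> T0 X3 | T1 T2 | T2 T2
  B -> T1 T2
  T0 -> a
  T1 -> c
  T2 -> b
  X3 -> A T1

CYK fill:
  [0..0]={T1}  "c"  orig:{}
  [1..1]={T1}  "c"  orig:{}
  [2..2]={T1}  "c"  orig:{}
  [3..3]={T0}  "a"  orig:{}
  [0..1]={S}  "cc"
  [1..2]={S}  "cc"
  [2..3]=∅  "ca"
  [0..2]=∅  "ccc"
  [1..3]=∅  "cca"
  [0..3]=∅  "ccca"

S ∉ T[0,3] ⇒ NO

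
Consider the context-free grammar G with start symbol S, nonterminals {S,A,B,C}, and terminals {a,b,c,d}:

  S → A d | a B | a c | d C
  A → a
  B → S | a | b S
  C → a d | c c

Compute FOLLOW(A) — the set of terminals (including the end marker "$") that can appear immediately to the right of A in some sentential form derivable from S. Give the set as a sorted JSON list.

FIRST iteration:
iter 1:
  A via A→a: +{a}
  B via B→a: +{a}
  B via B→b S: +{b}
  C via C→a d: +{a}
  C via C→c c: +{c}
  S via S→A d: +{a}
  S via S→d C: +{d}
  S: {a,d}  A: {a}  B: {a,b}  C: {a,c}
iter 2:
  B via B→S: +{d}
  S: {a,d}  A: {a}  B: {a,b,d}  C: {a,c}
iter 3: — fixpoint
  S: {a,d}  A: {a}  B: {a,b,d}  C: {a,c}

FOLLOW iteration:
seed FOLLOW(S) with $
iter 1:
  S→A d: FOLLOW(A) ⊇ FIRST(d) = {d}; new: +{d}
  S→a B: FOLLOW(B) ⊇ FOLLOW(S) ⊇ {$}; new: +{$}
  S→d C: FOLLOW(C) ⊇ FOLLOW(S) ⊇ {$}; new: +{$}
  FOLLOW(S)={$}  FOLLOW(A)={d}  FOLLOW(B)={$}  FOLLOW(C)={$}
iter 2: done
  FOLLOW(S)={$}  FOLLOW(A)={d}  FOLLOW(B)={$}  FOLLOW(C)={$}

FOLLOW(A) = ["d"]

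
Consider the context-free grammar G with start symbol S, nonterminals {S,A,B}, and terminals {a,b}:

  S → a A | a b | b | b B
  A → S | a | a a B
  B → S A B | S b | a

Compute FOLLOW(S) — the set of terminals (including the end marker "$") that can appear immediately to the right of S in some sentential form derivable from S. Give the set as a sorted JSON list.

FIRST sets, iterate to fixpoint:
round 1:
  A via A→a: +{a}
  B via B→a: +{a}
  S via S→a A: +{a}
  S via S→b: +{b}
  S: {a,b}  A: {a}  B: {a}
round 2:
  A via A→S: +{b}
  B via B→S A B: +{b}
  S: {a,b}  A: {a,b}  B: {a,b}
round 3: — fixpoint
  S: {a,b}  A: {a,b}  B: {a,b}

Compute FOLLOW by fixpoint:
initialize: $ ∈ FOLLOW(S)
pass 1:
  B→S A B: FOLLOW(S) ⊇ FIRST(A) = {a,b}; new: +{a,b}
  B→S A B: FOLLOW(A) ⊇ FIRST(B) = {a,b}; new: +{a,b}
  S→a A: FOLLOW(A) ⊇ FOLLOW(S) ⊇ {$,a,b}; new: +{$}
  S→b B: FOLLOW(B) ⊇ FOLLOW(S) ⊇ {$,a,b}; new: +{$,a,b}
  S: {$,a,b}  A: {$,a,b}  B: {$,a,b}
pass 2: (no change)
  S: {$,a,b}  A: {$,a,b}  B: {$,a,b}

FOLLOW(S) = ["$", "a", "b"]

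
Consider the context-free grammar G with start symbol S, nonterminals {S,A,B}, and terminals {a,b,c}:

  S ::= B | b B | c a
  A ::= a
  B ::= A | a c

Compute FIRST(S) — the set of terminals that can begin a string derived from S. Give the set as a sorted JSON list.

Compute FIRST by fixpoint:
iter 1:
  A via A→a: +{a}
  B via B→A: +{a}
  S via S→B: +{a}
  S via S→b B: +{b}
  S via S→c a: +{c}
  FIRST(S)={a,b,c}  FIRST(A)={a}  FIRST(B)={a}
iter 2: (stable)
  FIRST(S)={a,b,c}  FIRST(A)={a}  FIRST(B)={a}

FIRST(S) = ["a", "b", "c"]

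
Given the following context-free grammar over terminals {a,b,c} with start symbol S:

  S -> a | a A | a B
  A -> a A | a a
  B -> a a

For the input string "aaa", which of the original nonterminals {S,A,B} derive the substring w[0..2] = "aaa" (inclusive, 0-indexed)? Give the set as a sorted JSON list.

Convert to CNF:
  S -> T0 A | T0 B | a
  A -> T0 A | T0 T0
  B -> T0 T0
  T0 -> a

Fill CYK table bottom-up — only the sub-triangle for w[0..2]:
  T[0,0] 'a' = {S,T0}  orig:{S}
  T[1,1] 'a' = {S,T0}  orig:{S}
  T[2,2] 'a' = {S,T0}  orig:{S}
  T[0,1] 'aa' = {A,B}
  T[1,2] 'aa' = {A,B}
  T[0,2] 'aaa' = {A,S}

Original NTs in T[0,2] deriving "aaa": ["A", "S"]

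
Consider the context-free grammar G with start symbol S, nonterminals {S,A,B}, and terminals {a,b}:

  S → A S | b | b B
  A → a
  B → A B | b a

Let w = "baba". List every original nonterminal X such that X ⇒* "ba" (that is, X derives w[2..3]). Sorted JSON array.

Convert to CNF:
  S -> A S | T0 B | b
  A -> a
  B -> A B | T0 T1
  T0 -> b
  T1 -> a

Fill CYK table bottom-up — only the sub-triangle for w[2..3]:
  cell(2,2) b: {S,T0}  orig:{S}
  cell(3,3) a: {A,T1}  orig:{A}
  cell(2,3) ba: {B}

Original NTs in T[2,3] deriving "ba": ["B"]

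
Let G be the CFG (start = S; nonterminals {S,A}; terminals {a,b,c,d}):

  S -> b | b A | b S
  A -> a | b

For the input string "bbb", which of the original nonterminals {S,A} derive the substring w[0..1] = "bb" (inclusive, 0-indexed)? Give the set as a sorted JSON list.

Convert to CNF:
  S -> T0 A | T0 S | b
  A -> a | b
  T0 -> b

CYK table (by increasing span) — only the sub-triangle for w[0..1]:
  [0..0]={A,S,T0}  "b"  orig:{A,S}
  [1..1]={A,S,T0}  "b"  orig:{A,S}
  [0..1]={S}  "bb"

Original NTs in T[0,1] deriving "bb": ["S"]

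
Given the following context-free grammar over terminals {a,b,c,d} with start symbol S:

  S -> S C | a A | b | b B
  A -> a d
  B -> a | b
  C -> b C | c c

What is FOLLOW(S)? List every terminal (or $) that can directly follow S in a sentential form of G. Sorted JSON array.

FIRST iteration:
pass 1:
  A via A→a d: +{a}
  B via B→a: +{a}
  B via B→b: +{b}
  C via C→b C: +{b}
  C via C→c c: +{c}
  S via S→a A: +{a}
  S via S→b: +{b}
  S: {a,b}  A: {a}  B: {a,b}  C: {b,c}
pass 2: (stable)
  S: {a,b}  A: {a}  B: {a,b}  C: {b,c}

Compute FOLLOW by fixpoint:
initialize: $ ∈ FOLLOW(S)
pass 1:
  S→S C: FOLLOW(S) ⊇ FIRST(C) = {b,c}; new: +{b,c}
  S→S C: FOLLOW(C) ⊇ FOLLOW(S) ⊇ {$,b,c}; new: +{$,b,c}
  S→a A: FOLLOW(A) ⊇ FOLLOW(S) ⊇ {$,b,c}; new: +{$,b,c}
  S→b B: FOLLOW(B) ⊇ FOLLOW(S) ⊇ {$,b,c}; new: +{$,b,c}
  FOLLOW(S)={$,b,c}  FOLLOW(A)={$,b,c}  FOLLOW(B)={$,b,c}  FOLLOW(C)={$,b,c}
pass 2: (no change)
  FOLLOW(S)={$,b,c}  FOLLOW(A)={$,b,c}  FOLLOW(B)={$,b,c}  FOLLOW(C)={$,b,c}

FOLLOW(S) = ["$", "b", "c"]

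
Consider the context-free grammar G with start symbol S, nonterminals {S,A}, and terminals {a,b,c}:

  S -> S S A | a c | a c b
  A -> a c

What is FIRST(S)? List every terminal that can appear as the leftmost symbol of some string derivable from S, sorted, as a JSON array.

FIRST iteration:
round 1:
  A via A→a c: +{a}
  S via S→a c: +{a}
  S: {a}  A: {a}
round 2: done
  S: {a}  A: {a}

FIRST(S) = ["a"]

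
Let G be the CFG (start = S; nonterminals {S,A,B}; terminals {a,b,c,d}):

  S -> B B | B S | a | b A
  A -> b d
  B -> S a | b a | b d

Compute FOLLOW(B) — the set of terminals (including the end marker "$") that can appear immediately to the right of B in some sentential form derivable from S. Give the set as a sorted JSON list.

FIRST sets, iterate to fixpoint:
round 1:
  A via A→b d: +{b}
  B via B→b a: +{b}
  S via S→B B: +{b}
  S via S→a: +{a}
  FIRST[S]={a,b}  FIRST[A]={b}  FIRST[B]={b}
round 2:
  B via B→S a: +{a}
  FIRST[S]={a,b}  FIRST[A]={b}  FIRST[B]={a,b}
round 3: (stable)
  FIRST[S]={a,b}  FIRST[A]={b}  FIRST[B]={a,b}

Compute FOLLOW by fixpoint:
initialize: $ ∈ FOLLOW(S)
[1]
  B→S a: FOLLOW(S) ⊇ FIRST(a) = {a}; new: +{a}
  S→B B: FOLLOW(B) ⊇ FIRST(B) = {a,b}; new: +{a,b}
  S→B B: FOLLOW(B) ⊇ FOLLOW(S) ⊇ {$,a}; new: +{$}
  S→b A: FOLLOW(A) ⊇ FOLLOW(S) ⊇ {$,a}; new: +{$,a}
  FOLLOW[S]={$,a}  FOLLOW[A]={$,a}  FOLLOW[B]={$,a,b}
[2] — fixpoint
  FOLLOW[S]={$,a}  FOLLOW[A]={$,a}  FOLLOW[B]={$,a,b}

FOLLOW(B) = ["$", "a", "b"]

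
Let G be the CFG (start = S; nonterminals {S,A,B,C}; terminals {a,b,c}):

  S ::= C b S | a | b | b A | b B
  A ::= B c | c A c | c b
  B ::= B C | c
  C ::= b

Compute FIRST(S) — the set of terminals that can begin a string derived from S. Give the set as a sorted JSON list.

FIRST sets, iterate to fixpoint:
[1]
  A via A→c A c: +{c}
  B via B→c: +{c}
  C via C→b: +{b}
  S via S→C b S: +{b}
  S via S→a: +{a}
  S: {a,b}  A: {c}  B: {c}  C: {b}
[2] — fixpoint
  S: {a,b}  A: {c}  B: {c}  C: {b}

FIRST(S) = ["a", "b"]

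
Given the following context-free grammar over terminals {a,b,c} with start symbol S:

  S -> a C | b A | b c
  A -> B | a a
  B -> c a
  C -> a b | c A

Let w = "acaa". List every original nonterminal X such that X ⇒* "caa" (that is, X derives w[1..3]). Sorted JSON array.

Convert to CNF:
  S -> T0 C | T2 A | T2 T1
  A -> T0 T0 | T1 T0
  B -> T1 T0
  C -> T0 T2 | T1 A
  T0 -> a
  T1 -> c
  T2 -> b

Fill CYK table bottom-up — only the sub-triangle for w[1..3]:
  [1..1]={T1}  "c"  orig:{}
  [2..2]={T0}  "a"  orig:{}
  [3..3]={T0}  "a"  orig:{}
  [1..2]={A,B}  "ca"
  [2..3]={A}  "aa"
  [1..3]={C}  "caa"

Original NTs in T[1,3] deriving "caa": ["C"]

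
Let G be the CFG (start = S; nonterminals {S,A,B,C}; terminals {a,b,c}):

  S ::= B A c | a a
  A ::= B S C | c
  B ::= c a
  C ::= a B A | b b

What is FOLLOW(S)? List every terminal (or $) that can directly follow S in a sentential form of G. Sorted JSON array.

Compute FIRST by fixpoint:
pass 1:
  A via A→c: +{c}
  B via B→c a: +{c}
  C via C→a B A: +{a}
  C via C→b b: +{b}
  S via S→B A c: +{c}
  S via S→a a: +{a}
  FIRST[S]={a,c}  FIRST[A]={c}  FIRST[B]={c}  FIRST[C]={a,b}
pass 2: — fixpoint
  FIRST[S]={a,c}  FIRST[A]={c}  FIRST[B]={c}  FIRST[C]={a,b}

FOLLOW sets:
initialize: $ ∈ FOLLOW(S)
iter 1:
  A→B S C: FOLLOW(B) ⊇ FIRST(S) = {a,c}; new: +{a,c}
  A→B S C: FOLLOW(S) ⊇ FIRST(C) = {a,b}; new: +{a,b}
  S→B A c: FOLLOW(A) ⊇ FIRST(c) = {c}; new: +{c}
  S: {$,a,b}  A: {c}  B: {a,c}  C: {}
iter 2:
  A→B S C: FOLLOW(C) ⊇ FOLLOW(A) ⊇ {c}; new: +{c}
  S: {$,a,b}  A: {c}  B: {a,c}  C: {c}
iter 3: (stable)
  S: {$,a,b}  A: {c}  B: {a,c}  C: {c}

FOLLOW(S) = ["$", "a", "b"]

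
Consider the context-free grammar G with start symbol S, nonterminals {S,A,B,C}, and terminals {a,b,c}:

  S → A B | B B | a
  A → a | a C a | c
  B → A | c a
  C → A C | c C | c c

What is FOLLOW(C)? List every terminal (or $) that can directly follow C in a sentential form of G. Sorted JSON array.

FIRST iteration:
[1]
  A via A→a: +{a}
  A via A→c: +{c}
  B via B→A: +{a,c}
  C via C→A C: +{a,c}
  S via S→A B: +{a,c}
  FIRST[S]={a,c}  FIRST[A]={a,c}  FIRST[B]={a,c}  FIRST[C]={a,c}
[2] (no change)
  FIRST[S]={a,c}  FIRST[A]={a,c}  FIRST[B]={a,c}  FIRST[C]={a,c}

FOLLOW sets:
initialize: $ ∈ FOLLOW(S)
[1]
  A→a C a: FOLLOW(C) ⊇ FIRST(a) = {a}; new: +{a}
  C→A C: FOLLOW(A) ⊇ FIRST(C) = {a,c}; new: +{a,c}
  S→A B: FOLLOW(B) ⊇ FOLLOW(S) ⊇ {$}; new: +{$}
  S→B B: FOLLOW(B) ⊇ FIRST(B) = {a,c}; new: +{a,c}
  S: {$}  A: {a,c}  B: {$,a,c}  C: {a}
[2]
  B→A: FOLLOW(A) ⊇ FOLLOW(B) ⊇ {$,a,c}; new: +{$}
  S: {$}  A: {$,a,c}  B: {$,a,c}  C: {a}
[3] (no change)
  S: {$}  A: {$,a,c}  B: {$,a,c}  C: {a}

FOLLOW(C) = ["a"]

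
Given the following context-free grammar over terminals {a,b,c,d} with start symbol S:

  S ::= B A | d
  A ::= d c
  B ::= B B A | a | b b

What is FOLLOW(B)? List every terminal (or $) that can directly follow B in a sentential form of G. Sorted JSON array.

Compute FIRST by fixpoint:
round 1:
  A via A→d c: +{d}
  B via B→a: +{a}
  B via B→b b: +{b}
  S via S→B A: +{a,b}
  S via S→d: +{d}
  S: {a,b,d}  A: {d}  B: {a,b}
round 2: — fixpoint
  S: {a,b,d}  A: {d}  B: {a,b}

FOLLOW iteration:
FOLLOW(S) := {$}
[1]
  B→B B A: FOLLOW(B) ⊇ FIRST(B) = {a,b}; new: +{a,b}
  B→B B A: FOLLOW(B) ⊇ FIRST(A) = {d}; new: +{d}
  B→B B A: FOLLOW(A) ⊇ FOLLOW(B) ⊇ {a,b,d}; new: +{a,b,d}
  S→B A: FOLLOW(A) ⊇ FOLLOW(S) ⊇ {$}; new: +{$}
  FOLLOW[S]={$}  FOLLOW[A]={$,a,b,d}  FOLLOW[B]={a,b,d}
[2] done
  FOLLOW[S]={$}  FOLLOW[A]={$,a,b,d}  FOLLOW[B]={a,b,d}

FOLLOW(B) = ["a", "b", "d"]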